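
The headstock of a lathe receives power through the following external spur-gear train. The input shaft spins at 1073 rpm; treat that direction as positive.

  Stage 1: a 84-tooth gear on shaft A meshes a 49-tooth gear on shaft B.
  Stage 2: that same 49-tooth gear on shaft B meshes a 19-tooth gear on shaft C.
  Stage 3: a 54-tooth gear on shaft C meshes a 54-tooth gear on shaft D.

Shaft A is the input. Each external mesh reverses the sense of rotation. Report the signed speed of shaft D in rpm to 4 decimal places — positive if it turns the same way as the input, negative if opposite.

Stage 1 [84T→49T]: ω = 1073.0000×84/49 = 1839.4286 rpm, dir flips to −; running = −1839.4286
Stage 2 [49T→19T]: ω = 1839.4286×49/19 = 4743.7895 rpm, dir flips to +; running = +4743.7895
Stage 3 [54T→54T]: ω = 4743.7895×54/54 = 4743.7895 rpm, dir flips to −; running = −4743.7895

-4743.7895 rpm (opposite to input, |ω| = 4743.7895 rpm)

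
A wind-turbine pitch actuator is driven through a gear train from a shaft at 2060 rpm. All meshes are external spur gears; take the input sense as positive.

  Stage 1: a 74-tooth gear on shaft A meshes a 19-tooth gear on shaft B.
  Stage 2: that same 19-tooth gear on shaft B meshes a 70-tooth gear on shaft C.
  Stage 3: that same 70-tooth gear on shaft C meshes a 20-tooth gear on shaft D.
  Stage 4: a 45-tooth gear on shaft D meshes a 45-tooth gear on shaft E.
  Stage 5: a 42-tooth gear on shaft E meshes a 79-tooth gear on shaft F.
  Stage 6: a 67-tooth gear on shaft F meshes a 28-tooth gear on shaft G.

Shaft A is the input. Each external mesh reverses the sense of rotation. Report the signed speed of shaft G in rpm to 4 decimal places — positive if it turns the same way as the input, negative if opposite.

+9696.3418 rpm (same as input, |ω| = 9696.3418 rpm)

Stage 1 [74T→19T]: ω = 2060.0000×74/19 = 8023.1579 rpm, dir flips to −; running = −8023.1579
Stage 2 [19T→70T]: ω = 8023.1579×19/70 = 2177.7143 rpm, dir flips to +; running = +2177.7143
Stage 3 [70T→20T]: ω = 2177.7143×70/20 = 7622.0000 rpm, dir flips to −; running = −7622.0000
Stage 4 [45T→45T]: ω = 7622.0000×45/45 = 7622.0000 rpm, dir flips to +; running = +7622.0000
Stage 5 [42T→79T]: ω = 7622.0000×42/79 = 4052.2025 rpm, dir flips to −; running = −4052.2025
Stage 6 [67T→28T]: ω = 4052.2025×67/28 = 9696.3418 rpm, dir flips to +; running = +9696.3418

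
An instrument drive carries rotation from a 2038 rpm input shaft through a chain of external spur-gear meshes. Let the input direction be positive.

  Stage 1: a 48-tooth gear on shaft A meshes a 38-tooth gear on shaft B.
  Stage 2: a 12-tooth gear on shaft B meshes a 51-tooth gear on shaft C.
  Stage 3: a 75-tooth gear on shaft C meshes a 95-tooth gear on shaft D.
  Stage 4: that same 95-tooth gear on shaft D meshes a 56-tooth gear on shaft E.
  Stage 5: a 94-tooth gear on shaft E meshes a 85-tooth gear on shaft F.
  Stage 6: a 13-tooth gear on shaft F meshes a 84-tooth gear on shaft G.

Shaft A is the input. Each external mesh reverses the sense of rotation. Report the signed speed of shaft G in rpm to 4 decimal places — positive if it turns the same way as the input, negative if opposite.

+138.8414 rpm (same as input, |ω| = 138.8414 rpm)

Stage 1 [48T→38T]: ω = 2038.0000×48/38 = 2574.3158 rpm, dir flips to −; running = −2574.3158
Stage 2 [12T→51T]: ω = 2574.3158×12/51 = 605.7214 rpm, dir flips to +; running = +605.7214
Stage 3 [75T→95T]: ω = 605.7214×75/95 = 478.2011 rpm, dir flips to −; running = −478.2011
Stage 4 [95T→56T]: ω = 478.2011×95/56 = 811.2340 rpm, dir flips to +; running = +811.2340
Stage 5 [94T→85T]: ω = 811.2340×94/85 = 897.1293 rpm, dir flips to −; running = −897.1293
Stage 6 [13T→84T]: ω = 897.1293×13/84 = 138.8414 rpm, dir flips to +; running = +138.8414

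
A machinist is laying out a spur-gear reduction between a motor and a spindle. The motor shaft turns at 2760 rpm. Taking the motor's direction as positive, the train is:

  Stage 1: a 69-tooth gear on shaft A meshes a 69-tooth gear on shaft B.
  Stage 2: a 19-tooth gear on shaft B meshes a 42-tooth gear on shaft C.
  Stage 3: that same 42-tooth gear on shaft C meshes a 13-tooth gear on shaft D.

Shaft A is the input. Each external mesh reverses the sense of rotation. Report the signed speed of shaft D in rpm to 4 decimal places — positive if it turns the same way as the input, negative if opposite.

Stage 1 [69T→69T]: ω = 2760.0000×69/69 = 2760.0000 rpm, dir flips to −; running = −2760.0000
Stage 2 [19T→42T]: ω = 2760.0000×19/42 = 1248.5714 rpm, dir flips to +; running = +1248.5714
Stage 3 [42T→13T]: ω = 1248.5714×42/13 = 4033.8462 rpm, dir flips to −; running = −4033.8462

-4033.8462 rpm (opposite to input, |ω| = 4033.8462 rpm)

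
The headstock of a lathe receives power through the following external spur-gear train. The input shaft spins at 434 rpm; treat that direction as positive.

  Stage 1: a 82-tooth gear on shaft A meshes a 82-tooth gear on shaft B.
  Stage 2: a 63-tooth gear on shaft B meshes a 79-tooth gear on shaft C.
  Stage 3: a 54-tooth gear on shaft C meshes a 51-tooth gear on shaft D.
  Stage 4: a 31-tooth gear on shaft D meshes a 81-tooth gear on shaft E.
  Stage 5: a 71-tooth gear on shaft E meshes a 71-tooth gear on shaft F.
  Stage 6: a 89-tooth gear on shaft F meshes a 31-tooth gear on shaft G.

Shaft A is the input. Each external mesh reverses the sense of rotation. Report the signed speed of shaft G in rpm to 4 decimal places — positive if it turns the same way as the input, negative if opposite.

+402.6538 rpm (same as input, |ω| = 402.6538 rpm)

Stage 1 [82T→82T]: ω = 434.0000×82/82 = 434.0000 rpm, dir flips to −; running = −434.0000
Stage 2 [63T→79T]: ω = 434.0000×63/79 = 346.1013 rpm, dir flips to +; running = +346.1013
Stage 3 [54T→51T]: ω = 346.1013×54/51 = 366.4602 rpm, dir flips to −; running = −366.4602
Stage 4 [31T→81T]: ω = 366.4602×31/81 = 140.2502 rpm, dir flips to +; running = +140.2502
Stage 5 [71T→71T]: ω = 140.2502×71/71 = 140.2502 rpm, dir flips to −; running = −140.2502
Stage 6 [89T→31T]: ω = 140.2502×89/31 = 402.6538 rpm, dir flips to +; running = +402.6538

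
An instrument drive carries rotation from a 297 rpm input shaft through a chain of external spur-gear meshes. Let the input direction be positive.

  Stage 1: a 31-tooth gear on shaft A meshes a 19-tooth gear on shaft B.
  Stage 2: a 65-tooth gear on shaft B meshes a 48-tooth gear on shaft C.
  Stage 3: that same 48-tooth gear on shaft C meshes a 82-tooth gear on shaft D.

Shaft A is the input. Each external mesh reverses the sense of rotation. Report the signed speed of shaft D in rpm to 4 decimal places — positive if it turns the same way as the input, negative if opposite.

Stage 1 [31T→19T]: ω = 297.0000×31/19 = 484.5789 rpm, dir flips to −; running = −484.5789
Stage 2 [65T→48T]: ω = 484.5789×65/48 = 656.2007 rpm, dir flips to +; running = +656.2007
Stage 3 [48T→82T]: ω = 656.2007×48/82 = 384.1175 rpm, dir flips to −; running = −384.1175

-384.1175 rpm (opposite to input, |ω| = 384.1175 rpm)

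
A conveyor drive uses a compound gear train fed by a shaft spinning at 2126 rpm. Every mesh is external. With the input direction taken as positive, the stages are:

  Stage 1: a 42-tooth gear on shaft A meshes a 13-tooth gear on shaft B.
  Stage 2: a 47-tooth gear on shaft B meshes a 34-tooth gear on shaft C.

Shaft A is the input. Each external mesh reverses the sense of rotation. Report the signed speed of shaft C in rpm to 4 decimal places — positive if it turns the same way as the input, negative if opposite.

+9494.8507 rpm (same as input, |ω| = 9494.8507 rpm)

Stage 1 [42T→13T]: ω = 2126.0000×42/13 = 6868.6154 rpm, dir flips to −; running = −6868.6154
Stage 2 [47T→34T]: ω = 6868.6154×47/34 = 9494.8507 rpm, dir flips to +; running = +9494.8507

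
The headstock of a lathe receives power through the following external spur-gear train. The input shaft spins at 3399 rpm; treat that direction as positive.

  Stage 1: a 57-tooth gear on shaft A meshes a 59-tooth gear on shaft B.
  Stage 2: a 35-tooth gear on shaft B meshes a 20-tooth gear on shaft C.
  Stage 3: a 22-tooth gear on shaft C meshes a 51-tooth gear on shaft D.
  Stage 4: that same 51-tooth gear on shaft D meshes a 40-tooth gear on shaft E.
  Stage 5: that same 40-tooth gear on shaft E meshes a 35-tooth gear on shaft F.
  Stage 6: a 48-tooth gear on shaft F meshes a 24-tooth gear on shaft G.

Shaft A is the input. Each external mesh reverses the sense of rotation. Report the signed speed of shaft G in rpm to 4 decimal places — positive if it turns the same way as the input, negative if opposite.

+7224.3153 rpm (same as input, |ω| = 7224.3153 rpm)

Stage 1 [57T→59T]: ω = 3399.0000×57/59 = 3283.7797 rpm, dir flips to −; running = −3283.7797
Stage 2 [35T→20T]: ω = 3283.7797×35/20 = 5746.6144 rpm, dir flips to +; running = +5746.6144
Stage 3 [22T→51T]: ω = 5746.6144×22/51 = 2478.9317 rpm, dir flips to −; running = −2478.9317
Stage 4 [51T→40T]: ω = 2478.9317×51/40 = 3160.6379 rpm, dir flips to +; running = +3160.6379
Stage 5 [40T→35T]: ω = 3160.6379×40/35 = 3612.1576 rpm, dir flips to −; running = −3612.1576
Stage 6 [48T→24T]: ω = 3612.1576×48/24 = 7224.3153 rpm, dir flips to +; running = +7224.3153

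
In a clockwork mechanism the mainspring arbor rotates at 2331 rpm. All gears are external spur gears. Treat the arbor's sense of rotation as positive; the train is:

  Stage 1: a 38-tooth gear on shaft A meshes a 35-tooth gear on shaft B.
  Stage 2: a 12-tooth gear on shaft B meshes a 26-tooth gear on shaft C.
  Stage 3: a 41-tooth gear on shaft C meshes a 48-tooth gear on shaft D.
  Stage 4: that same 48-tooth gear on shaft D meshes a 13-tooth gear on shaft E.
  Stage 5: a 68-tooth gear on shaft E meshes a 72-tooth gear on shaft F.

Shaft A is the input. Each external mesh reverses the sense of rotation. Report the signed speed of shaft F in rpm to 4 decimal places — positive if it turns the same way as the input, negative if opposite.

Stage 1 [38T→35T]: ω = 2331.0000×38/35 = 2530.8000 rpm, dir flips to −; running = −2530.8000
Stage 2 [12T→26T]: ω = 2530.8000×12/26 = 1168.0615 rpm, dir flips to +; running = +1168.0615
Stage 3 [41T→48T]: ω = 1168.0615×41/48 = 997.7192 rpm, dir flips to −; running = −997.7192
Stage 4 [48T→13T]: ω = 997.7192×48/13 = 3683.8864 rpm, dir flips to +; running = +3683.8864
Stage 5 [68T→72T]: ω = 3683.8864×68/72 = 3479.2260 rpm, dir flips to −; running = −3479.2260

-3479.2260 rpm (opposite to input, |ω| = 3479.2260 rpm)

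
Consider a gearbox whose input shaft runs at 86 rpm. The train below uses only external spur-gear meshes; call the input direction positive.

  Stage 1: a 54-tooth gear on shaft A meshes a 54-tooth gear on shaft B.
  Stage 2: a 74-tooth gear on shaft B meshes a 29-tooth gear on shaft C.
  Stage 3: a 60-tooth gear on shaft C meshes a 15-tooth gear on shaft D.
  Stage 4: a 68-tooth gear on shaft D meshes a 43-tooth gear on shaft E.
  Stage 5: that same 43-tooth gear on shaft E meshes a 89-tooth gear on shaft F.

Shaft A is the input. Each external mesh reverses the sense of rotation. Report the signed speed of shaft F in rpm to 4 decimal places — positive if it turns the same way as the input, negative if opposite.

-670.6734 rpm (opposite to input, |ω| = 670.6734 rpm)

Stage 1 [54T→54T]: ω = 86.0000×54/54 = 86.0000 rpm, dir flips to −; running = −86.0000
Stage 2 [74T→29T]: ω = 86.0000×74/29 = 219.4483 rpm, dir flips to +; running = +219.4483
Stage 3 [60T→15T]: ω = 219.4483×60/15 = 877.7931 rpm, dir flips to −; running = −877.7931
Stage 4 [68T→43T]: ω = 877.7931×68/43 = 1388.1379 rpm, dir flips to +; running = +1388.1379
Stage 5 [43T→89T]: ω = 1388.1379×43/89 = 670.6734 rpm, dir flips to −; running = −670.6734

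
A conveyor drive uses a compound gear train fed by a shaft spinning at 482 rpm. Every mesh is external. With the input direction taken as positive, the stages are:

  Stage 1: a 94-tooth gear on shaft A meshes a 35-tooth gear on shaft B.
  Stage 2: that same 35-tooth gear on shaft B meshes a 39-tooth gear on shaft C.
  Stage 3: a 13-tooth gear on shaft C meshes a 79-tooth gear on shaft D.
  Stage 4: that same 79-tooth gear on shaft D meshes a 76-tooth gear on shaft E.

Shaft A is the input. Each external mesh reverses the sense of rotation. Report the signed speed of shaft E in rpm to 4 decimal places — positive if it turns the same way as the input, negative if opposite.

+198.7193 rpm (same as input, |ω| = 198.7193 rpm)

Stage 1 [94T→35T]: ω = 482.0000×94/35 = 1294.5143 rpm, dir flips to −; running = −1294.5143
Stage 2 [35T→39T]: ω = 1294.5143×35/39 = 1161.7436 rpm, dir flips to +; running = +1161.7436
Stage 3 [13T→79T]: ω = 1161.7436×13/79 = 191.1730 rpm, dir flips to −; running = −191.1730
Stage 4 [79T→76T]: ω = 191.1730×79/76 = 198.7193 rpm, dir flips to +; running = +198.7193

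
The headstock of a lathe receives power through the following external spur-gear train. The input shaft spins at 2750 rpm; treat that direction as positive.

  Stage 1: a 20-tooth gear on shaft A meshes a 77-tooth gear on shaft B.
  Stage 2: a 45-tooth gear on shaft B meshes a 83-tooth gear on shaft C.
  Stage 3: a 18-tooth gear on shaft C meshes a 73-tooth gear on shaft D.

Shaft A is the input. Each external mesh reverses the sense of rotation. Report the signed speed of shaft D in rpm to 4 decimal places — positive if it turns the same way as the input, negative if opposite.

-95.4896 rpm (opposite to input, |ω| = 95.4896 rpm)

Stage 1 [20T→77T]: ω = 2750.0000×20/77 = 714.2857 rpm, dir flips to −; running = −714.2857
Stage 2 [45T→83T]: ω = 714.2857×45/83 = 387.2633 rpm, dir flips to +; running = +387.2633
Stage 3 [18T→73T]: ω = 387.2633×18/73 = 95.4896 rpm, dir flips to −; running = −95.4896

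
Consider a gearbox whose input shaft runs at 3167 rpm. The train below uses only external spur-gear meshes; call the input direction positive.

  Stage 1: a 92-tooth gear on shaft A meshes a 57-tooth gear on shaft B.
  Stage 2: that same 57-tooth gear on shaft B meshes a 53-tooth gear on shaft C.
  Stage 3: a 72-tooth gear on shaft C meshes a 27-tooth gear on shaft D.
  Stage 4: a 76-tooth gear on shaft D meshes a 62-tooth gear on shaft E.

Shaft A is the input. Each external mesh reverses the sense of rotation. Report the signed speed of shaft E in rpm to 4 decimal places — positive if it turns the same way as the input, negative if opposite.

Stage 1 [92T→57T]: ω = 3167.0000×92/57 = 5111.6491 rpm, dir flips to −; running = −5111.6491
Stage 2 [57T→53T]: ω = 5111.6491×57/53 = 5497.4340 rpm, dir flips to +; running = +5497.4340
Stage 3 [72T→27T]: ω = 5497.4340×72/27 = 14659.8239 rpm, dir flips to −; running = −14659.8239
Stage 4 [76T→62T]: ω = 14659.8239×76/62 = 17970.1067 rpm, dir flips to +; running = +17970.1067

+17970.1067 rpm (same as input, |ω| = 17970.1067 rpm)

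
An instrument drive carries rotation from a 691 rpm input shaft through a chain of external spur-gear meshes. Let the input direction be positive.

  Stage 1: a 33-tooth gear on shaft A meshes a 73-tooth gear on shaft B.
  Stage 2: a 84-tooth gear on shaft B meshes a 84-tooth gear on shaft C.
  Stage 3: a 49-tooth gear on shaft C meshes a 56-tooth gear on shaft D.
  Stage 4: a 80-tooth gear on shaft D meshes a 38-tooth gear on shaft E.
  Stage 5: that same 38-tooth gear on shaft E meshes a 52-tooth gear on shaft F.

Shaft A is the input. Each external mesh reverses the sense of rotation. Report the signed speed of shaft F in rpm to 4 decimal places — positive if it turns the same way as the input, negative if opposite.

-420.4979 rpm (opposite to input, |ω| = 420.4979 rpm)

Stage 1 [33T→73T]: ω = 691.0000×33/73 = 312.3699 rpm, dir flips to −; running = −312.3699
Stage 2 [84T→84T]: ω = 312.3699×84/84 = 312.3699 rpm, dir flips to +; running = +312.3699
Stage 3 [49T→56T]: ω = 312.3699×49/56 = 273.3236 rpm, dir flips to −; running = −273.3236
Stage 4 [80T→38T]: ω = 273.3236×80/38 = 575.4182 rpm, dir flips to +; running = +575.4182
Stage 5 [38T→52T]: ω = 575.4182×38/52 = 420.4979 rpm, dir flips to −; running = −420.4979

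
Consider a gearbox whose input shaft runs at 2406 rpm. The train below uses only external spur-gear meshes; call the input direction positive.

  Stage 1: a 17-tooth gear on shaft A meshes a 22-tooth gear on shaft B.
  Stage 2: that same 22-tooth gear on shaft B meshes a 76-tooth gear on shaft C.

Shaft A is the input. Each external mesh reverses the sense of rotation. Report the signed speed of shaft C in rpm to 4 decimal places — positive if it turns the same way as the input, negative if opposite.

Stage 1 [17T→22T]: ω = 2406.0000×17/22 = 1859.1818 rpm, dir flips to −; running = −1859.1818
Stage 2 [22T→76T]: ω = 1859.1818×22/76 = 538.1842 rpm, dir flips to +; running = +538.1842

+538.1842 rpm (same as input, |ω| = 538.1842 rpm)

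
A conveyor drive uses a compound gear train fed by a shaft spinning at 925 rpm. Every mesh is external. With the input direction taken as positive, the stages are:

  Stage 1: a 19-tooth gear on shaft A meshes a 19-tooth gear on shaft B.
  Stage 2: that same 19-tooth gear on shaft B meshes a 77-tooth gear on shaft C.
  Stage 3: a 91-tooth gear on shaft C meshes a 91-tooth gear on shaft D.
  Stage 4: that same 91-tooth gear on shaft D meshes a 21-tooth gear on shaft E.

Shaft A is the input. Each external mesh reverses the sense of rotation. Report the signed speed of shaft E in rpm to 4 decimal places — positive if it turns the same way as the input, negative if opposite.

Stage 1 [19T→19T]: ω = 925.0000×19/19 = 925.0000 rpm, dir flips to −; running = −925.0000
Stage 2 [19T→77T]: ω = 925.0000×19/77 = 228.2468 rpm, dir flips to +; running = +228.2468
Stage 3 [91T→91T]: ω = 228.2468×91/91 = 228.2468 rpm, dir flips to −; running = −228.2468
Stage 4 [91T→21T]: ω = 228.2468×91/21 = 989.0693 rpm, dir flips to +; running = +989.0693

+989.0693 rpm (same as input, |ω| = 989.0693 rpm)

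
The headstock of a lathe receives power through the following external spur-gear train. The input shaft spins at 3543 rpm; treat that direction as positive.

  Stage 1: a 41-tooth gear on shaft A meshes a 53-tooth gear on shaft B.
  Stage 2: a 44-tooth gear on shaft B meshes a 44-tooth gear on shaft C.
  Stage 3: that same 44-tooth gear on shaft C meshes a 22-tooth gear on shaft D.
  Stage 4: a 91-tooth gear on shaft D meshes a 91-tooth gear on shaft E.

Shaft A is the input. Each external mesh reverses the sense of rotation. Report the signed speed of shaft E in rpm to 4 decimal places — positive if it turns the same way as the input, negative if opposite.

Stage 1 [41T→53T]: ω = 3543.0000×41/53 = 2740.8113 rpm, dir flips to −; running = −2740.8113
Stage 2 [44T→44T]: ω = 2740.8113×44/44 = 2740.8113 rpm, dir flips to +; running = +2740.8113
Stage 3 [44T→22T]: ω = 2740.8113×44/22 = 5481.6226 rpm, dir flips to −; running = −5481.6226
Stage 4 [91T→91T]: ω = 5481.6226×91/91 = 5481.6226 rpm, dir flips to +; running = +5481.6226

+5481.6226 rpm (same as input, |ω| = 5481.6226 rpm)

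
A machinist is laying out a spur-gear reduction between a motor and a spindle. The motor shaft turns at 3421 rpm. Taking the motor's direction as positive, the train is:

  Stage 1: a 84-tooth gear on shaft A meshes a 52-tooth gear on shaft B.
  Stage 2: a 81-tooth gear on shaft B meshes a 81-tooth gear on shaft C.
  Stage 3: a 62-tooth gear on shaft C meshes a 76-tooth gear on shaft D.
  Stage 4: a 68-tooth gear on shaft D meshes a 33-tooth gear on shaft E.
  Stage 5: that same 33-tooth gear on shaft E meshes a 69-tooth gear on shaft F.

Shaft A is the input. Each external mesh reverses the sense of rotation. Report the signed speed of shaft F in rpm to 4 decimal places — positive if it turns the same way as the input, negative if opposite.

-4442.9041 rpm (opposite to input, |ω| = 4442.9041 rpm)

Stage 1 [84T→52T]: ω = 3421.0000×84/52 = 5526.2308 rpm, dir flips to −; running = −5526.2308
Stage 2 [81T→81T]: ω = 5526.2308×81/81 = 5526.2308 rpm, dir flips to +; running = +5526.2308
Stage 3 [62T→76T]: ω = 5526.2308×62/76 = 4508.2409 rpm, dir flips to −; running = −4508.2409
Stage 4 [68T→33T]: ω = 4508.2409×68/33 = 9289.7085 rpm, dir flips to +; running = +9289.7085
Stage 5 [33T→69T]: ω = 9289.7085×33/69 = 4442.9041 rpm, dir flips to −; running = −4442.9041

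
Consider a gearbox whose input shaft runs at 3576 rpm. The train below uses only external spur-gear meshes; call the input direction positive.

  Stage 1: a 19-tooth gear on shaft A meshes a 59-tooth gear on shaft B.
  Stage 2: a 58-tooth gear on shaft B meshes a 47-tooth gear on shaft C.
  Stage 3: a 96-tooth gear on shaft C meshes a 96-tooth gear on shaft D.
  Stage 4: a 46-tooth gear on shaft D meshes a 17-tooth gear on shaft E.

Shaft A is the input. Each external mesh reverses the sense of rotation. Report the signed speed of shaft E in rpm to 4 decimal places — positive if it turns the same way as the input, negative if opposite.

+3845.3701 rpm (same as input, |ω| = 3845.3701 rpm)

Stage 1 [19T→59T]: ω = 3576.0000×19/59 = 1151.5932 rpm, dir flips to −; running = −1151.5932
Stage 2 [58T→47T]: ω = 1151.5932×58/47 = 1421.1150 rpm, dir flips to +; running = +1421.1150
Stage 3 [96T→96T]: ω = 1421.1150×96/96 = 1421.1150 rpm, dir flips to −; running = −1421.1150
Stage 4 [46T→17T]: ω = 1421.1150×46/17 = 3845.3701 rpm, dir flips to +; running = +3845.3701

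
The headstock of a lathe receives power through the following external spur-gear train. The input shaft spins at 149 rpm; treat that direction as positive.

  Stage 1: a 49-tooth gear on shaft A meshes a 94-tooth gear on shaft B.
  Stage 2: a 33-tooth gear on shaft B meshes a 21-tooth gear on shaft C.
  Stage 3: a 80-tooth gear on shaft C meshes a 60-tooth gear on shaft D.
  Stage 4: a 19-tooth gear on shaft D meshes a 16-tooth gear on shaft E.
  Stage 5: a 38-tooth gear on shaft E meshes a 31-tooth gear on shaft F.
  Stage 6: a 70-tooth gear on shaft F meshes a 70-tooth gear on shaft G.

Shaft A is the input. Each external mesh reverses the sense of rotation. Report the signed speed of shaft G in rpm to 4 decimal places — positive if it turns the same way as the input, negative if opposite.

+236.8882 rpm (same as input, |ω| = 236.8882 rpm)

Stage 1 [49T→94T]: ω = 149.0000×49/94 = 77.6702 rpm, dir flips to −; running = −77.6702
Stage 2 [33T→21T]: ω = 77.6702×33/21 = 122.0532 rpm, dir flips to +; running = +122.0532
Stage 3 [80T→60T]: ω = 122.0532×80/60 = 162.7376 rpm, dir flips to −; running = −162.7376
Stage 4 [19T→16T]: ω = 162.7376×19/16 = 193.2509 rpm, dir flips to +; running = +193.2509
Stage 5 [38T→31T]: ω = 193.2509×38/31 = 236.8882 rpm, dir flips to −; running = −236.8882
Stage 6 [70T→70T]: ω = 236.8882×70/70 = 236.8882 rpm, dir flips to +; running = +236.8882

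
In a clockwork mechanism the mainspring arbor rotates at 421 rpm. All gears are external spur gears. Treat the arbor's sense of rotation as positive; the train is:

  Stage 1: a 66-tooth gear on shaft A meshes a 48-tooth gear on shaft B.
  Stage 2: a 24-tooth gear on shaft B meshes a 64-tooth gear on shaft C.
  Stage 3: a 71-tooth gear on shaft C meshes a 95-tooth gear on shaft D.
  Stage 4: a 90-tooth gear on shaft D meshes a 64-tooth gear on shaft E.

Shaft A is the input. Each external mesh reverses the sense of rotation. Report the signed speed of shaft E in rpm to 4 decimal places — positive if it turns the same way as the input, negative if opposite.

Stage 1 [66T→48T]: ω = 421.0000×66/48 = 578.8750 rpm, dir flips to −; running = −578.8750
Stage 2 [24T→64T]: ω = 578.8750×24/64 = 217.0781 rpm, dir flips to +; running = +217.0781
Stage 3 [71T→95T]: ω = 217.0781×71/95 = 162.2373 rpm, dir flips to −; running = −162.2373
Stage 4 [90T→64T]: ω = 162.2373×90/64 = 228.1463 rpm, dir flips to +; running = +228.1463

+228.1463 rpm (same as input, |ω| = 228.1463 rpm)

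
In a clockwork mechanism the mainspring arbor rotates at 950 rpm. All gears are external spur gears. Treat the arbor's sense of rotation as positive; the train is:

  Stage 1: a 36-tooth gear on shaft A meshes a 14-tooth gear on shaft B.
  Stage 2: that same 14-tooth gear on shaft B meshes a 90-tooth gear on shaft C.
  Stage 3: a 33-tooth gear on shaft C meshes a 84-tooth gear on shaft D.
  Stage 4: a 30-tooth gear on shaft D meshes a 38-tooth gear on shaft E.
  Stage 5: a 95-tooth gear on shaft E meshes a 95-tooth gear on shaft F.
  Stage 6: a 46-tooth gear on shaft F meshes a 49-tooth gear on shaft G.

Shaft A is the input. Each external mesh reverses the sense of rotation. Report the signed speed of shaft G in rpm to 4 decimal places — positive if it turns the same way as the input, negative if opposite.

+110.6414 rpm (same as input, |ω| = 110.6414 rpm)

Stage 1 [36T→14T]: ω = 950.0000×36/14 = 2442.8571 rpm, dir flips to −; running = −2442.8571
Stage 2 [14T→90T]: ω = 2442.8571×14/90 = 380.0000 rpm, dir flips to +; running = +380.0000
Stage 3 [33T→84T]: ω = 380.0000×33/84 = 149.2857 rpm, dir flips to −; running = −149.2857
Stage 4 [30T→38T]: ω = 149.2857×30/38 = 117.8571 rpm, dir flips to +; running = +117.8571
Stage 5 [95T→95T]: ω = 117.8571×95/95 = 117.8571 rpm, dir flips to −; running = −117.8571
Stage 6 [46T→49T]: ω = 117.8571×46/49 = 110.6414 rpm, dir flips to +; running = +110.6414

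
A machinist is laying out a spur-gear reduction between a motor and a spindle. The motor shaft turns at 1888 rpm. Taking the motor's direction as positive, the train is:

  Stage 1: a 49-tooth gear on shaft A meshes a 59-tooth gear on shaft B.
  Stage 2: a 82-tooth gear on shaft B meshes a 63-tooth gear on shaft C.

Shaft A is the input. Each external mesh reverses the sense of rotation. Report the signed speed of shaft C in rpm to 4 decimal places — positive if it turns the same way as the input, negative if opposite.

+2040.8889 rpm (same as input, |ω| = 2040.8889 rpm)

Stage 1 [49T→59T]: ω = 1888.0000×49/59 = 1568.0000 rpm, dir flips to −; running = −1568.0000
Stage 2 [82T→63T]: ω = 1568.0000×82/63 = 2040.8889 rpm, dir flips to +; running = +2040.8889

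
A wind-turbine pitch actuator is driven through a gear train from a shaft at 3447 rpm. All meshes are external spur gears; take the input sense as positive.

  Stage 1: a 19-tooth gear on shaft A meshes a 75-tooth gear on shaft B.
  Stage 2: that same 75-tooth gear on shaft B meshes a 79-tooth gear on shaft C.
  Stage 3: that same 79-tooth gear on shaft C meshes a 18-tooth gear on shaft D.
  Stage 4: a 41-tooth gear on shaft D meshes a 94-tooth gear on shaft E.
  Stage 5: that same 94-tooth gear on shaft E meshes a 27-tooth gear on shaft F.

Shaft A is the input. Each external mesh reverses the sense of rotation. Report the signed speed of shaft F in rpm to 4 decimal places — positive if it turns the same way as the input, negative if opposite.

-5525.1296 rpm (opposite to input, |ω| = 5525.1296 rpm)

Stage 1 [19T→75T]: ω = 3447.0000×19/75 = 873.2400 rpm, dir flips to −; running = −873.2400
Stage 2 [75T→79T]: ω = 873.2400×75/79 = 829.0253 rpm, dir flips to +; running = +829.0253
Stage 3 [79T→18T]: ω = 829.0253×79/18 = 3638.5000 rpm, dir flips to −; running = −3638.5000
Stage 4 [41T→94T]: ω = 3638.5000×41/94 = 1587.0053 rpm, dir flips to +; running = +1587.0053
Stage 5 [94T→27T]: ω = 1587.0053×94/27 = 5525.1296 rpm, dir flips to −; running = −5525.1296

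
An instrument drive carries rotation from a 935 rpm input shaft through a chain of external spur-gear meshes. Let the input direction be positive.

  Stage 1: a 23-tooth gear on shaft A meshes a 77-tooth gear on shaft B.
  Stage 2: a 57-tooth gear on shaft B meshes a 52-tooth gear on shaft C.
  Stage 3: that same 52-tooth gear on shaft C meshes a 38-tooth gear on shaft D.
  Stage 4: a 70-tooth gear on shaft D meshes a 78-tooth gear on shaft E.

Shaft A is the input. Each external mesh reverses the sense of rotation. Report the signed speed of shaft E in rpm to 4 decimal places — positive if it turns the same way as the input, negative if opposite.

Stage 1 [23T→77T]: ω = 935.0000×23/77 = 279.2857 rpm, dir flips to −; running = −279.2857
Stage 2 [57T→52T]: ω = 279.2857×57/52 = 306.1401 rpm, dir flips to +; running = +306.1401
Stage 3 [52T→38T]: ω = 306.1401×52/38 = 418.9286 rpm, dir flips to −; running = −418.9286
Stage 4 [70T→78T]: ω = 418.9286×70/78 = 375.9615 rpm, dir flips to +; running = +375.9615

+375.9615 rpm (same as input, |ω| = 375.9615 rpm)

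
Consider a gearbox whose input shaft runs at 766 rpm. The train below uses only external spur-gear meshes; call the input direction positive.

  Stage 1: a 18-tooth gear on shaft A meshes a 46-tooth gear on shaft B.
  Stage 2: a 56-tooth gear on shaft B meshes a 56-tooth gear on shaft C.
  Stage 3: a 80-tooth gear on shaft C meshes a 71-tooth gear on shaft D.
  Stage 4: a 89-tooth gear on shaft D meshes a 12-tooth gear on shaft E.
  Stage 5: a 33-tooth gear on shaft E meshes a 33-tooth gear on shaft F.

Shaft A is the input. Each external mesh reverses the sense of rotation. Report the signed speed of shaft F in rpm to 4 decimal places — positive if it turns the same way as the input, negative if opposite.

Stage 1 [18T→46T]: ω = 766.0000×18/46 = 299.7391 rpm, dir flips to −; running = −299.7391
Stage 2 [56T→56T]: ω = 299.7391×56/56 = 299.7391 rpm, dir flips to +; running = +299.7391
Stage 3 [80T→71T]: ω = 299.7391×80/71 = 337.7342 rpm, dir flips to −; running = −337.7342
Stage 4 [89T→12T]: ω = 337.7342×89/12 = 2504.8622 rpm, dir flips to +; running = +2504.8622
Stage 5 [33T→33T]: ω = 2504.8622×33/33 = 2504.8622 rpm, dir flips to −; running = −2504.8622

-2504.8622 rpm (opposite to input, |ω| = 2504.8622 rpm)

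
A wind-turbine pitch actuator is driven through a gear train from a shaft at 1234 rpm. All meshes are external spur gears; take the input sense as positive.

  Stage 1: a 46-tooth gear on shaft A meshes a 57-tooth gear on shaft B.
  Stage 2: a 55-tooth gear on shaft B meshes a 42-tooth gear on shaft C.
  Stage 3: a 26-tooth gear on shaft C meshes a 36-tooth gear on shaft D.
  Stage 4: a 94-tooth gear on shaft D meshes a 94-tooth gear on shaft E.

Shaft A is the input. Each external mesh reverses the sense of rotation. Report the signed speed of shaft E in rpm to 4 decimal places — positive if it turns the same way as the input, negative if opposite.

Stage 1 [46T→57T]: ω = 1234.0000×46/57 = 995.8596 rpm, dir flips to −; running = −995.8596
Stage 2 [55T→42T]: ω = 995.8596×55/42 = 1304.1019 rpm, dir flips to +; running = +1304.1019
Stage 3 [26T→36T]: ω = 1304.1019×26/36 = 941.8514 rpm, dir flips to −; running = −941.8514
Stage 4 [94T→94T]: ω = 941.8514×94/94 = 941.8514 rpm, dir flips to +; running = +941.8514

+941.8514 rpm (same as input, |ω| = 941.8514 rpm)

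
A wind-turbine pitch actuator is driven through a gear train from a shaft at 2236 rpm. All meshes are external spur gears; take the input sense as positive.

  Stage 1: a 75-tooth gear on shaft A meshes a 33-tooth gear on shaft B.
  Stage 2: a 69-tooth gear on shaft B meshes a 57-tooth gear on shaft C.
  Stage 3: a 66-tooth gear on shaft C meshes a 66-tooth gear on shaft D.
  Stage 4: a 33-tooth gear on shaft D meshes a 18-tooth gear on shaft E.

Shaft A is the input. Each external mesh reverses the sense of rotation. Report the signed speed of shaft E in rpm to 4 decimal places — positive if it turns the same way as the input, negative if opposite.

Stage 1 [75T→33T]: ω = 2236.0000×75/33 = 5081.8182 rpm, dir flips to −; running = −5081.8182
Stage 2 [69T→57T]: ω = 5081.8182×69/57 = 6151.6746 rpm, dir flips to +; running = +6151.6746
Stage 3 [66T→66T]: ω = 6151.6746×66/66 = 6151.6746 rpm, dir flips to −; running = −6151.6746
Stage 4 [33T→18T]: ω = 6151.6746×33/18 = 11278.0702 rpm, dir flips to +; running = +11278.0702

+11278.0702 rpm (same as input, |ω| = 11278.0702 rpm)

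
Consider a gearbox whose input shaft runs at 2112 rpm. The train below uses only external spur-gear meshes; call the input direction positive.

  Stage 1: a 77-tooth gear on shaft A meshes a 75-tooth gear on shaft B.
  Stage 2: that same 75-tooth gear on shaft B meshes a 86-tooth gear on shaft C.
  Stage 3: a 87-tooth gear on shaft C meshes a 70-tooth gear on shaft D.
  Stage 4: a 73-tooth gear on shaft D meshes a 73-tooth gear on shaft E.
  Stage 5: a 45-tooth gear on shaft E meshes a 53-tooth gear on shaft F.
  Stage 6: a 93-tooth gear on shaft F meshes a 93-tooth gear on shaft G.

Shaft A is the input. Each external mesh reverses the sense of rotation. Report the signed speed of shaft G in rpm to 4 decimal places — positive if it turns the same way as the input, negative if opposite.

Stage 1 [77T→75T]: ω = 2112.0000×77/75 = 2168.3200 rpm, dir flips to −; running = −2168.3200
Stage 2 [75T→86T]: ω = 2168.3200×75/86 = 1890.9767 rpm, dir flips to +; running = +1890.9767
Stage 3 [87T→70T]: ω = 1890.9767×87/70 = 2350.2140 rpm, dir flips to −; running = −2350.2140
Stage 4 [73T→73T]: ω = 2350.2140×73/73 = 2350.2140 rpm, dir flips to +; running = +2350.2140
Stage 5 [45T→53T]: ω = 2350.2140×45/53 = 1995.4647 rpm, dir flips to −; running = −1995.4647
Stage 6 [93T→93T]: ω = 1995.4647×93/93 = 1995.4647 rpm, dir flips to +; running = +1995.4647

+1995.4647 rpm (same as input, |ω| = 1995.4647 rpm)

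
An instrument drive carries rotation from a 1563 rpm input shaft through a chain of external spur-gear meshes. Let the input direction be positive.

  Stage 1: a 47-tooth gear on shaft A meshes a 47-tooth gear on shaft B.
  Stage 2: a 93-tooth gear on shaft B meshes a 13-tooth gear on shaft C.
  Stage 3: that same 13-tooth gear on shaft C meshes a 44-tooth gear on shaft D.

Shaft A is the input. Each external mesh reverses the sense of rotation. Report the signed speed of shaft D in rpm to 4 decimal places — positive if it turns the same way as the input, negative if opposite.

Stage 1 [47T→47T]: ω = 1563.0000×47/47 = 1563.0000 rpm, dir flips to −; running = −1563.0000
Stage 2 [93T→13T]: ω = 1563.0000×93/13 = 11181.4615 rpm, dir flips to +; running = +11181.4615
Stage 3 [13T→44T]: ω = 11181.4615×13/44 = 3303.6136 rpm, dir flips to −; running = −3303.6136

-3303.6136 rpm (opposite to input, |ω| = 3303.6136 rpm)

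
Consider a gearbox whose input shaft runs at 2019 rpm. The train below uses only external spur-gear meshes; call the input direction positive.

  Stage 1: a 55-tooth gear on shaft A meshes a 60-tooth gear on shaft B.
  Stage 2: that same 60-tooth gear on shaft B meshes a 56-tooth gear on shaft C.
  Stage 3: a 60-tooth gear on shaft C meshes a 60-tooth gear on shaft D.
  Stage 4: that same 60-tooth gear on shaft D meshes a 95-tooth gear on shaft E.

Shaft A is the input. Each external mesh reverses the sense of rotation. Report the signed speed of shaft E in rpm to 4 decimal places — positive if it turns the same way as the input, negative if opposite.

+1252.3872 rpm (same as input, |ω| = 1252.3872 rpm)

Stage 1 [55T→60T]: ω = 2019.0000×55/60 = 1850.7500 rpm, dir flips to −; running = −1850.7500
Stage 2 [60T→56T]: ω = 1850.7500×60/56 = 1982.9464 rpm, dir flips to +; running = +1982.9464
Stage 3 [60T→60T]: ω = 1982.9464×60/60 = 1982.9464 rpm, dir flips to −; running = −1982.9464
Stage 4 [60T→95T]: ω = 1982.9464×60/95 = 1252.3872 rpm, dir flips to +; running = +1252.3872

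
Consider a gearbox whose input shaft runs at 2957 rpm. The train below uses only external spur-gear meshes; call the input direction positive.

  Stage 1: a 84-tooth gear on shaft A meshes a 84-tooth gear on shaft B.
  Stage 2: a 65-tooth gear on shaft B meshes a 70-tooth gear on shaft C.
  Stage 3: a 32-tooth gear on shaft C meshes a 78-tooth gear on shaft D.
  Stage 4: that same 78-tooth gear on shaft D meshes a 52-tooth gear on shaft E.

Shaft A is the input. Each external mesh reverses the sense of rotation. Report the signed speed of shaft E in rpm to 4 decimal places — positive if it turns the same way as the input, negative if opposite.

+1689.7143 rpm (same as input, |ω| = 1689.7143 rpm)

Stage 1 [84T→84T]: ω = 2957.0000×84/84 = 2957.0000 rpm, dir flips to −; running = −2957.0000
Stage 2 [65T→70T]: ω = 2957.0000×65/70 = 2745.7857 rpm, dir flips to +; running = +2745.7857
Stage 3 [32T→78T]: ω = 2745.7857×32/78 = 1126.4762 rpm, dir flips to −; running = −1126.4762
Stage 4 [78T→52T]: ω = 1126.4762×78/52 = 1689.7143 rpm, dir flips to +; running = +1689.7143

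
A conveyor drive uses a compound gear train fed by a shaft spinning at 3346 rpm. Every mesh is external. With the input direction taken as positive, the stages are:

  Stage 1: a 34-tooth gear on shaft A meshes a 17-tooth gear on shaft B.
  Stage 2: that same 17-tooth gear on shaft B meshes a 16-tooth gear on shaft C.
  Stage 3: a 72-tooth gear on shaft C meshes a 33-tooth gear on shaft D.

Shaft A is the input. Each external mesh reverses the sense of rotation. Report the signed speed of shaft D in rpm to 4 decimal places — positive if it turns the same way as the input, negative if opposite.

Stage 1 [34T→17T]: ω = 3346.0000×34/17 = 6692.0000 rpm, dir flips to −; running = −6692.0000
Stage 2 [17T→16T]: ω = 6692.0000×17/16 = 7110.2500 rpm, dir flips to +; running = +7110.2500
Stage 3 [72T→33T]: ω = 7110.2500×72/33 = 15513.2727 rpm, dir flips to −; running = −15513.2727

-15513.2727 rpm (opposite to input, |ω| = 15513.2727 rpm)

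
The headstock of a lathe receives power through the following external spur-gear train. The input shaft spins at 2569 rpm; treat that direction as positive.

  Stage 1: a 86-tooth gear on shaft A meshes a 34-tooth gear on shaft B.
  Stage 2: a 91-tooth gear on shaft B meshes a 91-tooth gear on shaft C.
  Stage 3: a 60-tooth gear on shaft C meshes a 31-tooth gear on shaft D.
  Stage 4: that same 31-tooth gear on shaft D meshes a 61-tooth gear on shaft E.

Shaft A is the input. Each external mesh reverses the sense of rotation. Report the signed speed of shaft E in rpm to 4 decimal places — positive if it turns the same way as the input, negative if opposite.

Stage 1 [86T→34T]: ω = 2569.0000×86/34 = 6498.0588 rpm, dir flips to −; running = −6498.0588
Stage 2 [91T→91T]: ω = 6498.0588×91/91 = 6498.0588 rpm, dir flips to +; running = +6498.0588
Stage 3 [60T→31T]: ω = 6498.0588×60/31 = 12576.8880 rpm, dir flips to −; running = −12576.8880
Stage 4 [31T→61T]: ω = 12576.8880×31/61 = 6391.5333 rpm, dir flips to +; running = +6391.5333

+6391.5333 rpm (same as input, |ω| = 6391.5333 rpm)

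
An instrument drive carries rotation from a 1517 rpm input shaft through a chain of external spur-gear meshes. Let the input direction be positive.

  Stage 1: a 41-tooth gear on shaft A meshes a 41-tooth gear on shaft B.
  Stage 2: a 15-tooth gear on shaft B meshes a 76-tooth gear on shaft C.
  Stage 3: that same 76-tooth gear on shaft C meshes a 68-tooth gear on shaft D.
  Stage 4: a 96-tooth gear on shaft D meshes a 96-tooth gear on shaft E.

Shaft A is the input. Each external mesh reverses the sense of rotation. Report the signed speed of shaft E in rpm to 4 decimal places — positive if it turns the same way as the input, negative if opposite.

+334.6324 rpm (same as input, |ω| = 334.6324 rpm)

Stage 1 [41T→41T]: ω = 1517.0000×41/41 = 1517.0000 rpm, dir flips to −; running = −1517.0000
Stage 2 [15T→76T]: ω = 1517.0000×15/76 = 299.4079 rpm, dir flips to +; running = +299.4079
Stage 3 [76T→68T]: ω = 299.4079×76/68 = 334.6324 rpm, dir flips to −; running = −334.6324
Stage 4 [96T→96T]: ω = 334.6324×96/96 = 334.6324 rpm, dir flips to +; running = +334.6324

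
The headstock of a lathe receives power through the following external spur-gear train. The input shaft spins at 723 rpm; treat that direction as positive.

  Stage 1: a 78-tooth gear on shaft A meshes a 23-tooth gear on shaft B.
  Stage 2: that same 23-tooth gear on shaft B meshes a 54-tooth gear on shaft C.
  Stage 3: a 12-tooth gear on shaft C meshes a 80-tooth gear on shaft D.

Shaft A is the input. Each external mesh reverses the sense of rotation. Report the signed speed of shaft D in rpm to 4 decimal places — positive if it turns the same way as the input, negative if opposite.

-156.6500 rpm (opposite to input, |ω| = 156.6500 rpm)

Stage 1 [78T→23T]: ω = 723.0000×78/23 = 2451.9130 rpm, dir flips to −; running = −2451.9130
Stage 2 [23T→54T]: ω = 2451.9130×23/54 = 1044.3333 rpm, dir flips to +; running = +1044.3333
Stage 3 [12T→80T]: ω = 1044.3333×12/80 = 156.6500 rpm, dir flips to −; running = −156.6500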